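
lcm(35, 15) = 105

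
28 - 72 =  - 44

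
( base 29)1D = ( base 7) 60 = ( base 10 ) 42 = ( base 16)2A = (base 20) 22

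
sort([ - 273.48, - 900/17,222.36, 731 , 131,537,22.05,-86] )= [ - 273.48, - 86, - 900/17,  22.05, 131, 222.36,  537,731] 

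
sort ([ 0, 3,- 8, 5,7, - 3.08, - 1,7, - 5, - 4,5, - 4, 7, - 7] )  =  [ - 8, - 7, - 5, - 4,-4,  -  3.08, - 1,0,3,  5, 5, 7,7, 7]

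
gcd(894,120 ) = 6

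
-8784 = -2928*3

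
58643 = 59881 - 1238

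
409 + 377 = 786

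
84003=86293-2290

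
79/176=79/176 = 0.45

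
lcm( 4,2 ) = 4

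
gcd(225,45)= 45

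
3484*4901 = 17075084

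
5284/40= 132 + 1/10 = 132.10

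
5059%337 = 4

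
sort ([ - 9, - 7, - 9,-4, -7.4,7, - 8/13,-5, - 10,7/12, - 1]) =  [ - 10, - 9 , - 9, -7.4, - 7, - 5,-4, - 1, - 8/13,7/12,7 ]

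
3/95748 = 1/31916 = 0.00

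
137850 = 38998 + 98852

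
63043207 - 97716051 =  - 34672844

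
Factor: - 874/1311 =  -  2/3 = -  2^1*3^ ( - 1 ) 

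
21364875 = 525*40695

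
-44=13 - 57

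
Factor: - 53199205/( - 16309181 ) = 5^1 * 7^(  -  1 )*17^1*613^1*1021^1*2329883^( - 1) 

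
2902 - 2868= 34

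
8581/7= 1225+6/7= 1225.86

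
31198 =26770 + 4428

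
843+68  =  911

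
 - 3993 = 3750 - 7743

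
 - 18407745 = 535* (-34407 ) 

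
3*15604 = 46812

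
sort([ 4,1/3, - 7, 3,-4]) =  [  -  7,-4, 1/3, 3 , 4]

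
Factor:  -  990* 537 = -531630  =  -  2^1 * 3^3*5^1*11^1*179^1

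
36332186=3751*9686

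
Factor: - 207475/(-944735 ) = 215/979 = 5^1*11^( - 1) *43^1*89^( - 1 )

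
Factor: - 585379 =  - 67^1 * 8737^1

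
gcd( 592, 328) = 8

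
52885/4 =13221 + 1/4 = 13221.25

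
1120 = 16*70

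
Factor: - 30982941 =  - 3^2 * 11^1 * 131^1  *  2389^1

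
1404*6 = 8424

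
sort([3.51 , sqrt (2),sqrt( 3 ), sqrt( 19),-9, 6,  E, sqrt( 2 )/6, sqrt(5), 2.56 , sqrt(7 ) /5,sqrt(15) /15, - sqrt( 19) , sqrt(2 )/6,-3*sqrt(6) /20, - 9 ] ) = [ - 9, - 9,  -  sqrt(19 ) ,  -  3*sqrt( 6) /20,sqrt(2) /6,sqrt(2 ) /6,  sqrt(15 )/15, sqrt(7)/5,  sqrt(2), sqrt(3) , sqrt( 5),2.56,E,  3.51,sqrt(19),  6] 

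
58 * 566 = 32828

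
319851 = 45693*7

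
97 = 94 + 3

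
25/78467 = 25/78467=0.00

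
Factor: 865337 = 11^1*97^1*811^1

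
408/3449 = 408/3449=0.12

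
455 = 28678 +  - 28223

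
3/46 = 3/46 = 0.07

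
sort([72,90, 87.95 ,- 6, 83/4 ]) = [  -  6,83/4,72, 87.95,90] 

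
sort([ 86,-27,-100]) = [ - 100, - 27, 86 ]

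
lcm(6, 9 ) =18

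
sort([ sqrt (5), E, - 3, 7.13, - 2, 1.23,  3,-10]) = [ - 10,  -  3, - 2,  1.23,sqrt( 5),  E,  3,7.13] 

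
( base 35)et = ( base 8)1007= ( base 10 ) 519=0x207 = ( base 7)1341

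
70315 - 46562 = 23753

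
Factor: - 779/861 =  - 3^( - 1)*7^ (-1)*19^1 = - 19/21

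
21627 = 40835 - 19208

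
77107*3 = 231321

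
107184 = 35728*3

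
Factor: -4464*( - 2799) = 2^4*3^4*31^1*311^1 = 12494736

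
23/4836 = 23/4836=0.00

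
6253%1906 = 535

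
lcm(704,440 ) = 3520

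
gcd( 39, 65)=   13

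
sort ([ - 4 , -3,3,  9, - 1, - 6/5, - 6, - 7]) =[ - 7,-6, - 4, - 3,-6/5, - 1,3,9] 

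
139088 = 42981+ 96107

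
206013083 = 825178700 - 619165617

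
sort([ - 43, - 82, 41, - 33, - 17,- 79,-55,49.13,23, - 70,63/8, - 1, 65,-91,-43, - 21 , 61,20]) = [ - 91  , - 82, - 79, - 70, - 55,- 43, - 43,-33, - 21, - 17, - 1, 63/8,  20,23, 41,49.13,61 , 65 ]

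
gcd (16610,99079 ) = 1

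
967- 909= 58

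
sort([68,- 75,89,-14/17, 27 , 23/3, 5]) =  [- 75,-14/17, 5,23/3,  27 , 68 , 89 ] 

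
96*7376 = 708096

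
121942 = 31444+90498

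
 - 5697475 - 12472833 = -18170308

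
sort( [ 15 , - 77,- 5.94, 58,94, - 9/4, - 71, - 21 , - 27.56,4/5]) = [-77, - 71, - 27.56, - 21, - 5.94,-9/4,  4/5,15,58 , 94]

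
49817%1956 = 917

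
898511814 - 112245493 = 786266321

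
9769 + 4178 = 13947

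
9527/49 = 1361/7  =  194.43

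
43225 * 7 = 302575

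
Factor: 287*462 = 132594 = 2^1*3^1*7^2 * 11^1*41^1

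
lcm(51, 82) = 4182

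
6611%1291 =156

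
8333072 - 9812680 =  - 1479608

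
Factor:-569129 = - 11^1*31^1*1669^1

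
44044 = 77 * 572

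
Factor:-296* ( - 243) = 71928 = 2^3* 3^5*37^1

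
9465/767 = 9465/767 = 12.34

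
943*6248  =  5891864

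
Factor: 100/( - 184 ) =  - 2^( - 1 )*5^2*23^(-1) = - 25/46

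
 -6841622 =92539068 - 99380690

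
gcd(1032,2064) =1032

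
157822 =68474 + 89348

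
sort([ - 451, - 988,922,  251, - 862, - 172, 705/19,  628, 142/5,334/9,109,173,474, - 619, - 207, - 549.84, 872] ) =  [ - 988, - 862,-619, - 549.84, - 451,- 207, - 172 , 142/5,705/19,334/9,  109, 173 , 251,474,628, 872 , 922]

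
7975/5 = 1595 = 1595.00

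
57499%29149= 28350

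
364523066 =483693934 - 119170868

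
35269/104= 339 + 1/8 = 339.12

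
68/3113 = 68/3113 = 0.02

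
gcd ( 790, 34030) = 10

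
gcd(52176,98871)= 3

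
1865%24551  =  1865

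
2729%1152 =425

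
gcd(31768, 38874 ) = 418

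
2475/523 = 2475/523 = 4.73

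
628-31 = 597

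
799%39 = 19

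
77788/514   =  38894/257 = 151.34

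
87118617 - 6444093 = 80674524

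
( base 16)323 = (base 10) 803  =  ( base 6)3415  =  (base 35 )MX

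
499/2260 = 499/2260 = 0.22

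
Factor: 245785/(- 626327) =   -  5^1*13^( - 1 )*48179^ ( - 1 )*49157^1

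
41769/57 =13923/19 = 732.79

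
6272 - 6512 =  - 240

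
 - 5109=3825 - 8934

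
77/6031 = 77/6031 = 0.01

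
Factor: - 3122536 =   -  2^3*19^1*20543^1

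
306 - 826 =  - 520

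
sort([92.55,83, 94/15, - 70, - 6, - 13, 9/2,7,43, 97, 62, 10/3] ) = [- 70, - 13, - 6,  10/3,  9/2,94/15, 7, 43,62, 83 , 92.55, 97 ]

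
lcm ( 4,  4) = 4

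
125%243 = 125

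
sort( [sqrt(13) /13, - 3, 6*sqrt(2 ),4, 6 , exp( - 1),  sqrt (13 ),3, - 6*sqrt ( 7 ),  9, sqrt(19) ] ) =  [ - 6*sqrt(  7),-3,sqrt(13) /13 , exp( - 1),3,sqrt( 13 ),4 , sqrt ( 19 ),6, 6*sqrt( 2 ),9 ]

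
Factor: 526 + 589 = 5^1*223^1 = 1115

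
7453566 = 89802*83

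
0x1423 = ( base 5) 131110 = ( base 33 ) 4O7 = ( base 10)5155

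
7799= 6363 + 1436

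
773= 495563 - 494790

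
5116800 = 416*12300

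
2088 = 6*348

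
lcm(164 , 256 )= 10496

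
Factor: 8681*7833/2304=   2^ (  -  8)*3^( - 1)*7^1*373^1 * 8681^1  =  22666091/768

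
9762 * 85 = 829770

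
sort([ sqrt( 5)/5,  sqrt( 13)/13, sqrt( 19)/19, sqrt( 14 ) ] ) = [ sqrt(19) /19,sqrt( 13 ) /13,  sqrt( 5)/5,sqrt( 14)]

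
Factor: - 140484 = - 2^2*3^1*23^1*509^1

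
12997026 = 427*30438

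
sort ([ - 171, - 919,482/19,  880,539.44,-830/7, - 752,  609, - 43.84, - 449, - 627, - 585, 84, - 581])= [ - 919, - 752, - 627, - 585 , - 581, - 449, - 171, - 830/7 , - 43.84,482/19, 84,539.44,609,880]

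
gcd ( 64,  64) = 64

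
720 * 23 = 16560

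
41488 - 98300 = - 56812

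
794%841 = 794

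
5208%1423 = 939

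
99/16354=99/16354=0.01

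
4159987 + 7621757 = 11781744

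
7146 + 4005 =11151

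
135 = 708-573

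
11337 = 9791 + 1546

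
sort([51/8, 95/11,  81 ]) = [51/8, 95/11,81]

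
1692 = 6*282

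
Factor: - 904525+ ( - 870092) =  - 1774617 = - 3^1*13^1*45503^1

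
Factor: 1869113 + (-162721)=1706392  =  2^3*17^1 * 12547^1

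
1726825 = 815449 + 911376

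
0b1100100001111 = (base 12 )3867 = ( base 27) 8lg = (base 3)22210121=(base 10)6415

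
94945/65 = 18989/13 =1460.69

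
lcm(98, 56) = 392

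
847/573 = 847/573 = 1.48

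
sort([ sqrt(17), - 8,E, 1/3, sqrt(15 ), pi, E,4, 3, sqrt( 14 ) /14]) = [ - 8, sqrt( 14)/14, 1/3, E, E, 3,pi, sqrt( 15) , 4,sqrt(17 )]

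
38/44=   19/22 = 0.86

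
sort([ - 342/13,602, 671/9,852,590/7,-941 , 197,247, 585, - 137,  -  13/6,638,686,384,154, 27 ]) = [ - 941 , - 137, - 342/13,  -  13/6,27, 671/9, 590/7,154,197, 247,384, 585,602, 638, 686,852]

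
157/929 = 157/929 = 0.17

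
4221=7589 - 3368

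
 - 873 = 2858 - 3731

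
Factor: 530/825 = 2^1*3^( - 1)*5^( - 1 )*11^(  -  1 )*53^1 =106/165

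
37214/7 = 5316 +2/7 = 5316.29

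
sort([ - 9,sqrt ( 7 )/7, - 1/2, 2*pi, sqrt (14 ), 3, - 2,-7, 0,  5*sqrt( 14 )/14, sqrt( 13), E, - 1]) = [ -9, - 7, - 2, - 1, - 1/2, 0,sqrt( 7 ) /7,5*sqrt( 14) /14,E, 3, sqrt( 13) , sqrt( 14), 2*pi ] 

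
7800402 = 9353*834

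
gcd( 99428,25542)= 2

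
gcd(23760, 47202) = 6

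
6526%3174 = 178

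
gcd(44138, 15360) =2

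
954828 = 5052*189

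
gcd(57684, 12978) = 6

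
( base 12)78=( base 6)232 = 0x5c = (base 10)92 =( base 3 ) 10102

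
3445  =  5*689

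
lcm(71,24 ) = 1704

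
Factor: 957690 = 2^1*3^3 * 5^1*3547^1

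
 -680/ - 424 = 1+32/53 = 1.60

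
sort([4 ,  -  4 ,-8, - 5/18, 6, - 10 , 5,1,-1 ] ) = [- 10, -8 ,-4, -1, - 5/18,1, 4, 5 , 6 ]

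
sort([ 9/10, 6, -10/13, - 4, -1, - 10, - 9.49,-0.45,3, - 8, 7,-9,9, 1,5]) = [ - 10, - 9.49,-9, - 8, - 4, - 1, - 10/13, - 0.45, 9/10, 1, 3, 5,6, 7, 9] 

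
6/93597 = 2/31199= 0.00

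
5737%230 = 217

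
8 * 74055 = 592440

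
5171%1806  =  1559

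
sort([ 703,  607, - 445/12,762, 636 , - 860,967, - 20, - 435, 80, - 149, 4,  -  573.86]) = [ - 860, - 573.86, - 435, - 149  ,-445/12,  -  20, 4,  80, 607,636, 703, 762,967]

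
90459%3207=663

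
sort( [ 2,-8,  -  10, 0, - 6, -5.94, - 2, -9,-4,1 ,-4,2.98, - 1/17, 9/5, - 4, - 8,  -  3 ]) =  [ - 10,-9, - 8, - 8 ,-6,-5.94, - 4, - 4, - 4,-3,- 2,  -  1/17,0,1,9/5,2,2.98]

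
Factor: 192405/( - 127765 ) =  - 3^1*11^( - 1 )*23^(  -  1) * 127^1 = - 381/253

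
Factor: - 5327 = - 7^1*761^1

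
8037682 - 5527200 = 2510482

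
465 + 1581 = 2046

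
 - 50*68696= - 3434800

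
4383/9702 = 487/1078 = 0.45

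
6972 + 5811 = 12783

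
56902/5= 56902/5= 11380.40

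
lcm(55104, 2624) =55104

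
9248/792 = 11 + 67/99 = 11.68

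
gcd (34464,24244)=4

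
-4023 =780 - 4803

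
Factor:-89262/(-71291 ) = 2^1*3^4*11^(-1)*19^1*29^1*6481^( - 1) 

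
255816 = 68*3762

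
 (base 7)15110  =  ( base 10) 4172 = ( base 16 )104C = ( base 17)e77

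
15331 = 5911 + 9420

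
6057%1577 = 1326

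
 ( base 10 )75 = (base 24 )33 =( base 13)5A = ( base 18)43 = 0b1001011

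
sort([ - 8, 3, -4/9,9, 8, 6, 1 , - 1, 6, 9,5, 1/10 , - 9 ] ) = [-9, - 8, -1, - 4/9, 1/10,1, 3,5,  6, 6, 8, 9, 9 ]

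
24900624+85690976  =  110591600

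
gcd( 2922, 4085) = 1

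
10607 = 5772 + 4835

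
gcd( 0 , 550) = 550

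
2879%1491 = 1388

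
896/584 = 112/73 = 1.53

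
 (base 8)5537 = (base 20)75b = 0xB5F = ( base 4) 231133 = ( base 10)2911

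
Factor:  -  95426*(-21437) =2^1*13^1 *17^1*97^1*47713^1 = 2045647162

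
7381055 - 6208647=1172408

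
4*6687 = 26748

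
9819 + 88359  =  98178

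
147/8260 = 21/1180 = 0.02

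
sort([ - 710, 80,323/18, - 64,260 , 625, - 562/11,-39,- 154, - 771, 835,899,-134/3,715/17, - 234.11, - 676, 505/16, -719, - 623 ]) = [ - 771, - 719, - 710, - 676, - 623, - 234.11, - 154, - 64, - 562/11,- 134/3, - 39, 323/18, 505/16, 715/17,80, 260,625, 835, 899]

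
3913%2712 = 1201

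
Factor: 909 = 3^2*101^1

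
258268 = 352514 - 94246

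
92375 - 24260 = 68115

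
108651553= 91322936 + 17328617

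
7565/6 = 7565/6=1260.83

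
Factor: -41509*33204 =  - 2^2 * 3^1*13^1* 31^1*103^1* 2767^1 = - 1378264836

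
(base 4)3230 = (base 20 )bg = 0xEC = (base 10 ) 236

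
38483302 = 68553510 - 30070208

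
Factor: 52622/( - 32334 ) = - 3^(-1)*17^( - 1)*83^1 = - 83/51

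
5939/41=5939/41 = 144.85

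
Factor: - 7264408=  - 2^3*67^1 *13553^1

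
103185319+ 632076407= 735261726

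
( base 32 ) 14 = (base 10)36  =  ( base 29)17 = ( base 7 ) 51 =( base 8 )44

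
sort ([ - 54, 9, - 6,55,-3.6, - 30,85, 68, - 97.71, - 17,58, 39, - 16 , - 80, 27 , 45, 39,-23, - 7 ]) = [-97.71, - 80,  -  54, - 30, -23, - 17, - 16, - 7, - 6, - 3.6, 9,  27 , 39,39, 45,55,58,68, 85]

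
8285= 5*1657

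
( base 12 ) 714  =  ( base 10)1024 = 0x400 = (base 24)1ig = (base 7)2662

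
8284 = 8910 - 626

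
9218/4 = 2304 + 1/2= 2304.50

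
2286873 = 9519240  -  7232367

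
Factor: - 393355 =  - 5^1*151^1*521^1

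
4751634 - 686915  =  4064719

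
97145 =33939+63206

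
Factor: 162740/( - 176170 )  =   - 2^1 * 103^1*223^( - 1 ) = - 206/223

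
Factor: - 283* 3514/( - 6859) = 2^1*7^1*19^ (  -  3 )*251^1*283^1  =  994462/6859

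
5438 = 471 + 4967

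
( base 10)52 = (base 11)48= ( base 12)44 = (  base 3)1221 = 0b110100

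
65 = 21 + 44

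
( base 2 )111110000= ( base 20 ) 14g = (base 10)496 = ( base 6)2144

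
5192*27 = 140184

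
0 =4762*0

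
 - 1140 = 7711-8851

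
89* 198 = 17622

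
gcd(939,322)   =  1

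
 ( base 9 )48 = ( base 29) 1F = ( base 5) 134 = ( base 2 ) 101100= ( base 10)44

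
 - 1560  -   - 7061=5501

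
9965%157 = 74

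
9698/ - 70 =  - 139 + 16/35=- 138.54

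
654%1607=654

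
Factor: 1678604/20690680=419651/5172670= 2^(-1) *5^( - 1) * 419651^1*517267^( - 1)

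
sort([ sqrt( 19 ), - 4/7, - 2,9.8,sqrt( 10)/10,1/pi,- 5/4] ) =[-2,- 5/4, - 4/7,sqrt(10 ) /10,1/pi,sqrt(19),9.8] 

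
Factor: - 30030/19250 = -39/25=- 3^1* 5^(-2 ) *13^1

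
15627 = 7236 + 8391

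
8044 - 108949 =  -100905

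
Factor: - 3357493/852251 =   -  47^( - 1)*18133^( - 1 )*3357493^1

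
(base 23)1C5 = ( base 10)810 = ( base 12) 576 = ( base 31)q4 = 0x32A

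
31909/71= 31909/71= 449.42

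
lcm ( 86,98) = 4214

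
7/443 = 7/443 =0.02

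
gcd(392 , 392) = 392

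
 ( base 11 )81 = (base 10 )89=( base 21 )45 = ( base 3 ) 10022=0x59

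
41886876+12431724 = 54318600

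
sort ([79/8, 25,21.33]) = [ 79/8,21.33, 25]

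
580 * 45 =26100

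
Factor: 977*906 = 2^1*3^1 *151^1*977^1 = 885162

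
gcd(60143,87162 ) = 1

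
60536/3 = 60536/3 = 20178.67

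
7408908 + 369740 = 7778648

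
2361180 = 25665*92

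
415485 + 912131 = 1327616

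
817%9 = 7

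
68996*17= 1172932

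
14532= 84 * 173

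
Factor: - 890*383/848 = -2^(-3) * 5^1*53^(  -  1 )*89^1*383^1=- 170435/424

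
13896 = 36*386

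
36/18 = 2  =  2.00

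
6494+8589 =15083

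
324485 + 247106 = 571591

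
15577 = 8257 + 7320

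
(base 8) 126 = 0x56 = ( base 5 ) 321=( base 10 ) 86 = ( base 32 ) 2M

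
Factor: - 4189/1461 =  - 3^( - 1 )*59^1*71^1*487^ ( - 1) 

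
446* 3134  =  1397764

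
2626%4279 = 2626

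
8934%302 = 176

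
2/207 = 2/207 = 0.01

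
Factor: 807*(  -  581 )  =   - 3^1 * 7^1 * 83^1  *269^1 =- 468867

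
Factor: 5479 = 5479^1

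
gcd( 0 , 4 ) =4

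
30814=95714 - 64900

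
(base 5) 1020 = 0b10000111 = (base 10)135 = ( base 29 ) 4J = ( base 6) 343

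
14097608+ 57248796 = 71346404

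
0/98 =0=0.00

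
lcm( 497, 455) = 32305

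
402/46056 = 67/7676 = 0.01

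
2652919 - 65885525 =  -63232606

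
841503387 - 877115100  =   - 35611713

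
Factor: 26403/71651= 3^1*13^1*137^( - 1) * 523^(- 1)*677^1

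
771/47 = 16 + 19/47 = 16.40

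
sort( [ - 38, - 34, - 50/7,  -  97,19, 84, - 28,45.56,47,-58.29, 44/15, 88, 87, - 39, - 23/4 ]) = [  -  97, - 58.29, - 39, - 38, - 34, -28, - 50/7, - 23/4,44/15, 19, 45.56, 47, 84,87 , 88]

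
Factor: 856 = 2^3*107^1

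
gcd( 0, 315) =315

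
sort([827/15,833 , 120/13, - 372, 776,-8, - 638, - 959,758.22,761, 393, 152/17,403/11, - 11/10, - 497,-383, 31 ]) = [ - 959,-638,  -  497,-383,-372, -8, - 11/10,152/17,120/13,31,403/11, 827/15, 393 , 758.22,761,776,833 ]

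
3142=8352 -5210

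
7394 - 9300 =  - 1906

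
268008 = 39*6872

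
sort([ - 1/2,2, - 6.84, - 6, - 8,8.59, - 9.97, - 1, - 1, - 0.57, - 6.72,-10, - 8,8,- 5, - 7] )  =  [ - 10 , - 9.97, - 8 , - 8, - 7, - 6.84, - 6.72 , - 6, - 5, - 1, - 1, - 0.57, - 1/2,2,8, 8.59 ] 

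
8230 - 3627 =4603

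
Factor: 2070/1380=2^ (- 1) * 3^1 = 3/2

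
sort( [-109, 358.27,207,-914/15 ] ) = [-109, - 914/15, 207,358.27]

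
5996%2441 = 1114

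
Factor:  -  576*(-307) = 176832 = 2^6*3^2*307^1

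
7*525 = 3675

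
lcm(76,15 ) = 1140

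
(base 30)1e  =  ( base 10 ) 44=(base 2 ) 101100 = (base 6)112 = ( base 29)1f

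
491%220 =51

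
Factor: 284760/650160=113/258 =2^ ( - 1) *3^( - 1 )* 43^( - 1 ) * 113^1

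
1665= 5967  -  4302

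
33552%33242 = 310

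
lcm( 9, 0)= 0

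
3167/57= 55 + 32/57 =55.56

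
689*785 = 540865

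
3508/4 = 877 = 877.00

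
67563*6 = 405378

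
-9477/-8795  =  9477/8795 = 1.08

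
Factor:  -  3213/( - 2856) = 2^( - 3) * 3^2 = 9/8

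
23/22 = 1 + 1/22 =1.05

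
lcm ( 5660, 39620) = 39620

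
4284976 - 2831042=1453934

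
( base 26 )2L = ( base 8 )111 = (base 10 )73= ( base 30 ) 2d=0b1001001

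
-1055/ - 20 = 52+3/4 = 52.75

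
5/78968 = 5/78968 = 0.00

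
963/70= 13+ 53/70 = 13.76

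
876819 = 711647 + 165172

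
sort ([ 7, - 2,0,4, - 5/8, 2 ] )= [ - 2,-5/8, 0, 2, 4, 7]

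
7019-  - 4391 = 11410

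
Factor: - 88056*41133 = -2^3 * 3^3 *1223^1*13711^1 = -3622007448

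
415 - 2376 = -1961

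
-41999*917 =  - 38513083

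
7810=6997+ 813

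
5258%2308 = 642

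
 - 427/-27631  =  427/27631 = 0.02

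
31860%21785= 10075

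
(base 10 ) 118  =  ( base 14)86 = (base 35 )3d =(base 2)1110110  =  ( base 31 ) 3P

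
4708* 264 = 1242912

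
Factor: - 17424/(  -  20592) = 11/13  =  11^1*13^( - 1)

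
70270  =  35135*2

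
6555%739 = 643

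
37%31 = 6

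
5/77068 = 5/77068= 0.00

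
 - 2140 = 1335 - 3475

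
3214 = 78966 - 75752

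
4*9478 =37912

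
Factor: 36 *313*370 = 4169160  =  2^3*3^2*5^1*37^1* 313^1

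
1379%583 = 213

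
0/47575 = 0 = 0.00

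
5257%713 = 266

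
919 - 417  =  502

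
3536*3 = 10608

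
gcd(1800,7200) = 1800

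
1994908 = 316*6313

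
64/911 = 64/911 = 0.07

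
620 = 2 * 310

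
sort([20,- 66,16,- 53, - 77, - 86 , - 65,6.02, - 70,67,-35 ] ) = [ - 86, - 77, - 70, - 66,-65, - 53, - 35, 6.02,16,20, 67 ]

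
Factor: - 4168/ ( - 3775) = 2^3*5^( - 2)*151^( - 1)*521^1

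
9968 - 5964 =4004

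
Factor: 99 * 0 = 0 = 0^1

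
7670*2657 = 20379190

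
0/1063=0 = 0.00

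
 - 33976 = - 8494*4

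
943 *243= 229149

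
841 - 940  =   - 99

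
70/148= 35/74 =0.47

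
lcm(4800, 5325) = 340800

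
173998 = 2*86999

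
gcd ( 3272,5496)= 8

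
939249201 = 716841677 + 222407524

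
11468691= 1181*9711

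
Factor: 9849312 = 2^5*3^2*11^1*3109^1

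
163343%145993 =17350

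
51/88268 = 51/88268 = 0.00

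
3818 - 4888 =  - 1070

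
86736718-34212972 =52523746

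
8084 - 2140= 5944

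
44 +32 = 76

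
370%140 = 90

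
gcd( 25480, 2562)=14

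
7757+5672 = 13429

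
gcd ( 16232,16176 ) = 8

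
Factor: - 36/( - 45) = 2^2*5^(-1)=4/5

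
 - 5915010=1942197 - 7857207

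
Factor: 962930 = 2^1 * 5^1 * 96293^1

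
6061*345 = 2091045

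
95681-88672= 7009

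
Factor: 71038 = 2^1*11^1*3229^1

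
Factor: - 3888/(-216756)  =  2^2*223^( - 1) = 4/223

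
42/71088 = 7/11848 = 0.00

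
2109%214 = 183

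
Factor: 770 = 2^1*5^1*7^1*11^1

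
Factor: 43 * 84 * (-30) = -108360 = - 2^3 * 3^2*5^1 * 7^1 * 43^1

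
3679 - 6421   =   - 2742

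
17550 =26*675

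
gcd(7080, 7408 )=8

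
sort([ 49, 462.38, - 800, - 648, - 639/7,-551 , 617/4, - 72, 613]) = [  -  800, - 648, - 551,-639/7, - 72 , 49, 617/4, 462.38,613]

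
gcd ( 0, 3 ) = 3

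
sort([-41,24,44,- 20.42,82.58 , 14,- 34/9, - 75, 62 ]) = [-75, -41, - 20.42, - 34/9,14, 24 , 44 , 62, 82.58 ]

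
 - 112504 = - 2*56252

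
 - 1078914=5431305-6510219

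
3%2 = 1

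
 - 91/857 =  - 1  +  766/857= - 0.11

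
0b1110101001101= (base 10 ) 7501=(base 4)1311031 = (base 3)101021211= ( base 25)C01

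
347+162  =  509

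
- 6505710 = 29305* ( -222)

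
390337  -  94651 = 295686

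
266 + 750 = 1016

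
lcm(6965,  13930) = 13930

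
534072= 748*714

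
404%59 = 50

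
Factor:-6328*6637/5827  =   - 2^3*7^1*113^1*5827^( - 1 )*6637^1 = - 41998936/5827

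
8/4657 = 8/4657 = 0.00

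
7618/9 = 846 + 4/9 = 846.44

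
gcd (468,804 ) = 12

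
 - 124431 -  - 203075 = 78644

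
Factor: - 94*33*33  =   - 2^1*3^2*11^2*47^1=- 102366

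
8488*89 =755432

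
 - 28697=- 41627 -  - 12930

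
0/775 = 0 = 0.00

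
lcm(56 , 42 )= 168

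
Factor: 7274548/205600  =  2^( - 3 )*5^(-2)*41^1*257^( - 1)*44357^1 = 1818637/51400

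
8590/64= 4295/32=134.22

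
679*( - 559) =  - 379561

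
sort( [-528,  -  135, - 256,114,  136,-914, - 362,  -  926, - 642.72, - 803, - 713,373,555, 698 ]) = [ - 926, - 914, - 803, - 713, - 642.72,-528, - 362, - 256,-135, 114  ,  136,  373,555,698]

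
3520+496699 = 500219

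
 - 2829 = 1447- 4276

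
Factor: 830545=5^1*43^1 * 3863^1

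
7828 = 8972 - 1144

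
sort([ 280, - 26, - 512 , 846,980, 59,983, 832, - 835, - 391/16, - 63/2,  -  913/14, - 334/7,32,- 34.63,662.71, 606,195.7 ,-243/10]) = [  -  835, - 512, -913/14 , - 334/7,  -  34.63, - 63/2, - 26,  -  391/16, - 243/10,  32,59,195.7, 280, 606,662.71 , 832, 846,980,983 ] 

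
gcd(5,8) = 1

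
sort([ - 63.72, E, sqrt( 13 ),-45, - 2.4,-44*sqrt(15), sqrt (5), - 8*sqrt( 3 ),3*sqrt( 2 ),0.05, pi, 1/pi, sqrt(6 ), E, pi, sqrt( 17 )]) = [ - 44 * sqrt( 15), - 63.72, - 45,-8*sqrt (3), - 2.4,  0.05, 1/pi, sqrt( 5 ), sqrt( 6),E, E,  pi, pi,  sqrt( 13),  sqrt(17), 3*sqrt( 2 )] 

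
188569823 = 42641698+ 145928125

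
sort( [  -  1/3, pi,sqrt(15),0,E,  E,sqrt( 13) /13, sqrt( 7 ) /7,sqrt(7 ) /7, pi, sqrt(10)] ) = [ - 1/3,  0,sqrt( 13)/13,sqrt( 7) /7, sqrt( 7 ) /7,E, E,pi,  pi,sqrt( 10 ),  sqrt(15)]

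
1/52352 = 1/52352 =0.00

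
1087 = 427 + 660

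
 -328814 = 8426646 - 8755460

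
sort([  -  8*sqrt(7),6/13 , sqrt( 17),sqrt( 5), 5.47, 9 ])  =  [  -  8*sqrt( 7 ),6/13,sqrt( 5),sqrt (17), 5.47,9] 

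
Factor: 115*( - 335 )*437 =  - 5^2 * 19^1*23^2*67^1 = - 16835425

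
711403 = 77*9239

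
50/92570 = 5/9257 = 0.00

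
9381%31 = 19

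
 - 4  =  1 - 5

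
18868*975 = 18396300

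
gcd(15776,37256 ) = 8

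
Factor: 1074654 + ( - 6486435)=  - 3^2*601309^1 = -5411781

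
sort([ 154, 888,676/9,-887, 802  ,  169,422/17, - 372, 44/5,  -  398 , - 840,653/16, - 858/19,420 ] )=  [ - 887, - 840, - 398,- 372, - 858/19,44/5, 422/17, 653/16,676/9, 154,  169 , 420,802, 888 ] 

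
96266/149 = 646 + 12/149 =646.08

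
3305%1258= 789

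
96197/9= 10688+5/9 = 10688.56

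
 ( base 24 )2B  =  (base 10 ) 59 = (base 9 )65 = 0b111011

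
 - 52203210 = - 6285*8306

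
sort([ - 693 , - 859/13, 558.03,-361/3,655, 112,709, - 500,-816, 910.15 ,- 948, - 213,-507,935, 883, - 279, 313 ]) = [-948,-816,-693, - 507,  -  500,-279,-213, - 361/3,  -  859/13, 112, 313, 558.03,655, 709, 883,910.15, 935] 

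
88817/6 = 14802+5/6 = 14802.83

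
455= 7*65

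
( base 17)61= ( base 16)67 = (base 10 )103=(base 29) 3G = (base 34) 31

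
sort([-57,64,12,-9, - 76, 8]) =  [-76 ,  -  57,-9, 8 , 12, 64 ]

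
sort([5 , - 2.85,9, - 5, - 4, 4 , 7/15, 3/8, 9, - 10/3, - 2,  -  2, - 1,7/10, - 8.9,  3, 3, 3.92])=[ - 8.9, - 5, - 4, - 10/3, - 2.85, - 2,-2 ,-1 , 3/8 , 7/15,7/10,3,  3,3.92,4,5,  9 , 9] 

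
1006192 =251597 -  - 754595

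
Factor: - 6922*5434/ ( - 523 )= 2^2*11^1*13^1*19^1*523^(  -  1) * 3461^1 = 37614148/523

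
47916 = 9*5324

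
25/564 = 25/564 = 0.04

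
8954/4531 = 1 + 4423/4531 = 1.98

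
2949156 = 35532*83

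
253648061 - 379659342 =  - 126011281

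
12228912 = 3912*3126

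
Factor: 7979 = 79^1*101^1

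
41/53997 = 1/1317 = 0.00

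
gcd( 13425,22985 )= 5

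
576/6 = 96=96.00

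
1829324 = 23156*79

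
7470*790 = 5901300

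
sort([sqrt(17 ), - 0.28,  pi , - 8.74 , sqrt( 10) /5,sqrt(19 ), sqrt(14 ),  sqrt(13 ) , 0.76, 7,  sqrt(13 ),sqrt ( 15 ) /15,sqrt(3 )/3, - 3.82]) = [ -8.74,-3.82,  -  0.28,sqrt(15 ) /15, sqrt(3 ) /3 , sqrt ( 10) /5, 0.76, pi, sqrt(13), sqrt(13),  sqrt(14) , sqrt ( 17) , sqrt (19), 7 ] 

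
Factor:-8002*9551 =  - 76427102 = - 2^1 * 4001^1 * 9551^1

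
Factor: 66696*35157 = 2344831272 = 2^3*3^2 * 7^1*397^1*11719^1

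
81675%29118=23439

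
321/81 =107/27 = 3.96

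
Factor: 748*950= 2^3 * 5^2*11^1*17^1*19^1=710600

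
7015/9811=7015/9811 =0.72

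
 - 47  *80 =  - 3760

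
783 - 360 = 423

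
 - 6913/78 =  - 89 + 29/78 = - 88.63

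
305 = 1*305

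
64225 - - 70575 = 134800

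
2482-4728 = -2246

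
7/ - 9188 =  - 7/9188 = - 0.00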